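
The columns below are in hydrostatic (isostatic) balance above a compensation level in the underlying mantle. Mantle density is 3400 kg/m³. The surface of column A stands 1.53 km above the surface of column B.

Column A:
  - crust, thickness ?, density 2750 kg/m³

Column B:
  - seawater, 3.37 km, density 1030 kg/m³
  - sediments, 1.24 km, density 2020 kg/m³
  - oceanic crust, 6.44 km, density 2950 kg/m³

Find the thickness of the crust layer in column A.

Take the compensation level at the base of the deeper column (depth z_c below the surface of column A) and equate Σ ρ_i t_i down to z_c; mantle fills any gap and the z_c terms cancel.
Column A: x×2750 + (z_c − 0 − x)×3400
Column B: 1.53×0 + 3.37×1030 + 1.24×2020 + 6.44×2950 + (z_c − 1.53 − 11.05)×3400
The z_c×3400 term appears on both sides and cancels. Collect the known terms of each column as K = Σ(ρt)_known − 3400 × (depth of known layers): K_A = 0 − 3400×0 = 0; K_B = 24973.9 − 3400×(1.53 + 11.05) = −17798.1.
Balance: K_A − x×(3400 − 2750) = K_B, so x = (K_A − K_B)/(3400 − 2750) = 17798.1/650 = 27.4 km.

27.4 km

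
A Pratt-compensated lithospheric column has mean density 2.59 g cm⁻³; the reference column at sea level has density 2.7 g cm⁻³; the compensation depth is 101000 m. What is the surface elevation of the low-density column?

ρ_ref D = ρ (D + h) → h = D (ρ_ref − ρ)/ρ.
h = 101000 m × (2.7 − 2.59)/2.59 = 4290 m.

4290 m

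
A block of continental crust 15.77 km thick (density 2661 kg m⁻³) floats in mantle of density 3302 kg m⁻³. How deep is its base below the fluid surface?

Draft d = t ρ_obj/ρ_fluid = 15.77 km × 2661/3302 = 12.7 km.

12.7 km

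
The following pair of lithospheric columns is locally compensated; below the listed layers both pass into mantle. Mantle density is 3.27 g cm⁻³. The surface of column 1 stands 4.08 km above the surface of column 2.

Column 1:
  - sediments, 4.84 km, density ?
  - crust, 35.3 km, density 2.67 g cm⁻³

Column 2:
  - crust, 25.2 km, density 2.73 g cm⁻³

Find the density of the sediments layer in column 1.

2.08 g cm⁻³

Take the compensation level at the base of the deeper column (depth z_c below the surface of column 1) and equate Σ ρ_i t_i down to z_c; mantle fills any gap and the z_c terms cancel.
Column 1: 4.84×ρ + 35.3×2.67 + (z_c − 40.14)×3.27
Column 2: 4.08×0 + 25.2×2.73 + (z_c − 4.08 − 25.2)×3.27
The z_c×3.27 term appears on both sides and cancels. Collect the known terms of each column as K = Σ(ρt)_known − 3.27 × (depth of known layers): K_1 = 94.251 − 3.27×40.14 = −37.0068; K_2 = 68.796 − 3.27×(4.08 + 25.2) = −26.9496.
Balance: K_1 + 4.84×ρ = K_2, so ρ = (K_2 − K_1)/4.84 = 10.0572/4.84 = 2.08 g cm⁻³.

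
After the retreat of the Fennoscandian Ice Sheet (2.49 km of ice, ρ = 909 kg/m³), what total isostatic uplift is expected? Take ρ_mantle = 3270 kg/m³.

Removing the load lets mantle flow back in; uplift u satisfies ρ_ice t = ρ_m u.
u = t ρ_ice/ρ_m = 2.49 km × 909/3270 = 0.692 km.

0.692 km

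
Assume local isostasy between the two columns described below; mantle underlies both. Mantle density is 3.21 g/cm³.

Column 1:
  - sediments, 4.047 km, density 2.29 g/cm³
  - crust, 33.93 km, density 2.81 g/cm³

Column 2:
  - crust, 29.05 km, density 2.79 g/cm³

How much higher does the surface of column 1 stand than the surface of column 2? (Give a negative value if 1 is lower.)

1.59 km

For any compensation level in the mantle, the mantle terms cancel and isostasy reduces to e = (Σt_1 − Σt_2) − (Σ(ρt)_1 − Σ(ρt)_2) / ρ_m.
Σt_1 = 37.977 km; Σt_2 = 29.05 km; Σ(ρt)_1 = 104.61093; Σ(ρt)_2 = 81.0495 (in km·g/cm³).
e = (37.977 − 29.05) − (104.61093 − 81.0495) / 3.21 = 1.59 km.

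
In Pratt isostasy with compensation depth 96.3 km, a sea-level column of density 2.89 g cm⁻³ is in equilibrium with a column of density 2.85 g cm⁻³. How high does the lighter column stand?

ρ_ref D = ρ (D + h) → h = D (ρ_ref − ρ)/ρ.
h = 96.3 km × (2.89 − 2.85)/2.85 = 1.35 km.

1.35 km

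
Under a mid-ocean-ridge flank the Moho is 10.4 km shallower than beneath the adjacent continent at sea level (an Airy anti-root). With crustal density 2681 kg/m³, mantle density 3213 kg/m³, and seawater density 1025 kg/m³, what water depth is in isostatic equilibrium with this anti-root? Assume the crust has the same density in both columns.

3.34 km

Replacing a thickness d of crust by seawater at the top must be balanced by replacing crust with mantle at the base: d (ρ_c − ρ_w) = a (ρ_m − ρ_c).
d = a (ρ_m − ρ_c)/(ρ_c − ρ_w) = 10.4 km × 532/1656 = 3.34 km.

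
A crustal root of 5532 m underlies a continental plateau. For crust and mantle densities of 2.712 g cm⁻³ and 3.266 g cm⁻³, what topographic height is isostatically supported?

By Archimedes' principle applied to the lithosphere: ρ_c h = (ρ_m − ρ_c) r.
h = r (ρ_m − ρ_c) / ρ_c = 5532 m × (3.266 − 2.712) / 2.712 = 1130 m.

1130 m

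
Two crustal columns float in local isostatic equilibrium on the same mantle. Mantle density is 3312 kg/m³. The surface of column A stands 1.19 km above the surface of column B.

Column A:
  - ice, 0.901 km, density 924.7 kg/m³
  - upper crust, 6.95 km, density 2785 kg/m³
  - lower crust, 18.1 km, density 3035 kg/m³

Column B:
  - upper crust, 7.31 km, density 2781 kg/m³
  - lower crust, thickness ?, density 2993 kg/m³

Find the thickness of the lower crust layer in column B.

9.42 km

Take the compensation level at the base of the deeper column (depth z_c below the surface of column A) and equate Σ ρ_i t_i down to z_c; mantle fills any gap and the z_c terms cancel.
Column A: 0.901×924.7 + 6.95×2785 + 18.1×3035 + (z_c − 25.951)×3312
Column B: 1.19×0 + 7.31×2781 + x×2993 + (z_c − 1.19 − 7.31 − x)×3312
The z_c×3312 term appears on both sides and cancels. Collect the known terms of each column as K = Σ(ρt)_known − 3312 × (depth of known layers): K_A = 75122.4047 − 3312×25.951 = −10827.3073; K_B = 20329.11 − 3312×(1.19 + 7.31) = −7822.89.
Balance: K_A = K_B − x×(3312 − 2993), so x = (K_B − K_A)/(3312 − 2993) = 3004.42/319 = 9.42 km.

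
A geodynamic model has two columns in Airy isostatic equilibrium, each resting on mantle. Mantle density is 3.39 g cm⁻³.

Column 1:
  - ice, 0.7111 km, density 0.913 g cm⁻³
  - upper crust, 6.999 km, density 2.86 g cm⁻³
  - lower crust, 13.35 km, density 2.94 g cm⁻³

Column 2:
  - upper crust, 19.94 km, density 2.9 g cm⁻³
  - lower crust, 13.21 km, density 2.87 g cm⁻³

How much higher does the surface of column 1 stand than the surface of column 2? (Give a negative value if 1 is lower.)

For any compensation level in the mantle, the mantle terms cancel and isostasy reduces to e = (Σt_1 − Σt_2) − (Σ(ρt)_1 − Σ(ρt)_2) / ρ_m.
Σt_1 = 21.0601 km; Σt_2 = 33.15 km; Σ(ρt)_1 = 59.9153743; Σ(ρt)_2 = 95.7387 (in km·g cm⁻³).
e = (21.0601 − 33.15) − (59.9153743 − 95.7387) / 3.39 = −1.52 km.

−1.52 km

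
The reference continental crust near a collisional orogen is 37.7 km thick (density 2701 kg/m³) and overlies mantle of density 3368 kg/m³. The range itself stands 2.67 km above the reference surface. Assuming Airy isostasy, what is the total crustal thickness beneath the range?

51.2 km

Root depth r = h ρ_c / (ρ_m − ρ_c) = 2.67 km × 2701 / 667 = 10.81 km.
Total thickness = T + h + r = 37.7 km + 2.67 km + 10.81 km = 51.2 km.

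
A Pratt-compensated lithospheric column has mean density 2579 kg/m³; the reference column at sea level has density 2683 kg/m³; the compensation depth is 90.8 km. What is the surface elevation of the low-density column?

3.66 km

ρ_ref D = ρ (D + h) → h = D (ρ_ref − ρ)/ρ.
h = 90.8 km × (2683 − 2579)/2579 = 3.66 km.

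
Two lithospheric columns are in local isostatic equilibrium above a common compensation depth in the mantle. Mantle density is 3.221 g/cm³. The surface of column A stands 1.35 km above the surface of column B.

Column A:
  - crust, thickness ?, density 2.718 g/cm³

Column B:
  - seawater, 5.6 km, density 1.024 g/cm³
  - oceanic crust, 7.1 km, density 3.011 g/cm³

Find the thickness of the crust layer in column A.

36.1 km

Take the compensation level at the base of the deeper column (depth z_c below the surface of column A) and equate Σ ρ_i t_i down to z_c; mantle fills any gap and the z_c terms cancel.
Column A: x×2.718 + (z_c − 0 − x)×3.221
Column B: 1.35×0 + 5.6×1.024 + 7.1×3.011 + (z_c − 1.35 − 12.7)×3.221
The z_c×3.221 term appears on both sides and cancels. Collect the known terms of each column as K = Σ(ρt)_known − 3.221 × (depth of known layers): K_A = 0 − 3.221×0 = 0; K_B = 27.1125 − 3.221×(1.35 + 12.7) = −18.14255.
Balance: K_A − x×(3.221 − 2.718) = K_B, so x = (K_A − K_B)/(3.221 − 2.718) = 18.1425/0.503 = 36.1 km.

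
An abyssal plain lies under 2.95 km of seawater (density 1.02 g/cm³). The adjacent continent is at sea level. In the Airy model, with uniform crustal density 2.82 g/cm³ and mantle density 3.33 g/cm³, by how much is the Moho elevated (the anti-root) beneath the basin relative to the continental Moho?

10.4 km

By Archimedes' principle applied to the lithosphere: replacing crust with seawater at the top is compensated by replacing crust with mantle at the base: d (ρ_c − ρ_w) = a (ρ_m − ρ_c).
a = d (ρ_c − ρ_w)/(ρ_m − ρ_c) = 2.95 km × 1.8/0.51 = 10.4 km.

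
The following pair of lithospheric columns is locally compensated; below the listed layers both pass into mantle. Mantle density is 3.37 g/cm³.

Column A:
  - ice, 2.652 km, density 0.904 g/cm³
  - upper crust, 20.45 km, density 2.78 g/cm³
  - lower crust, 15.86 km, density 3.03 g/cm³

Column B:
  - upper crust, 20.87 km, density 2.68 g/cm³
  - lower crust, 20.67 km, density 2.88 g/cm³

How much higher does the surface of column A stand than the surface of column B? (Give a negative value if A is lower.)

−0.158 km

For any compensation level in the mantle, the mantle terms cancel and isostasy reduces to e = (Σt_A − Σt_B) − (Σ(ρt)_A − Σ(ρt)_B) / ρ_m.
Σt_A = 38.962 km; Σt_B = 41.54 km; Σ(ρt)_A = 107.304208; Σ(ρt)_B = 115.4612 (in km·g/cm³).
e = (38.962 − 41.54) − (107.304208 − 115.4612) / 3.37 = −0.158 km.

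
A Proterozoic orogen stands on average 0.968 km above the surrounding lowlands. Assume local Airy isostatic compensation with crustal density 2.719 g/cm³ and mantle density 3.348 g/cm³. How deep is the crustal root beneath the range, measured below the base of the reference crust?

4.18 km

For local isostatic compensation: the weight of the topography is balanced by the buoyancy of the root, ρ_c h = (ρ_m − ρ_c) r.
r = h · ρ_c / (ρ_m − ρ_c) = 0.968 km × 2.719 / (3.348 − 2.719) = 4.18 km.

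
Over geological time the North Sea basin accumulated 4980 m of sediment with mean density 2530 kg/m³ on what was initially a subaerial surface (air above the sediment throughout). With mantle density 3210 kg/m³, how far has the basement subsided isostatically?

3930 m

Subaerial load: s = t ρ_sed / ρ_m = 4980 m × 2530/3210 = 3930 m.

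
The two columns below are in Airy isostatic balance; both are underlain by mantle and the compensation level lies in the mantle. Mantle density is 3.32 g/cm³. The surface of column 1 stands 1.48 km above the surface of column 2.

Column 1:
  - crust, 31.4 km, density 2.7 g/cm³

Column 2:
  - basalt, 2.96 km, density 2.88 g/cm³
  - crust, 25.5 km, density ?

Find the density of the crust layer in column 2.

Take the compensation level at the base of the deeper column (depth z_c below the surface of column 1) and equate Σ ρ_i t_i down to z_c; mantle fills any gap and the z_c terms cancel.
Column 1: 31.4×2.7 + (z_c − 31.4)×3.32
Column 2: 1.48×0 + 2.96×2.88 + 25.5×ρ + (z_c − 1.48 − 28.46)×3.32
The z_c×3.32 term appears on both sides and cancels. Collect the known terms of each column as K = Σ(ρt)_known − 3.32 × (depth of known layers): K_1 = 84.78 − 3.32×31.4 = −19.468; K_2 = 8.5248 − 3.32×(1.48 + 28.46) = −90.876.
Balance: K_1 = K_2 + 25.5×ρ, so ρ = (K_1 − K_2)/25.5 = 71.408/25.5 = 2.8 g/cm³.

2.8 g/cm³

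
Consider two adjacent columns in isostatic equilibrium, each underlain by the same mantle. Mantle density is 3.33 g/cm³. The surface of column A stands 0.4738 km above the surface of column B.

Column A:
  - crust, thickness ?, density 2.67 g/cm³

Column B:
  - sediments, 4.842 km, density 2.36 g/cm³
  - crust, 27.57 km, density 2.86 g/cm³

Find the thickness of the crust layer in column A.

29.1 km

Take the compensation level at the base of the deeper column (depth z_c below the surface of column A) and equate Σ ρ_i t_i down to z_c; mantle fills any gap and the z_c terms cancel.
Column A: x×2.67 + (z_c − 0 − x)×3.33
Column B: 0.4738×0 + 4.842×2.36 + 27.57×2.86 + (z_c − 0.4738 − 32.412)×3.33
The z_c×3.33 term appears on both sides and cancels. Collect the known terms of each column as K = Σ(ρt)_known − 3.33 × (depth of known layers): K_A = 0 − 3.33×0 = 0; K_B = 90.27732 − 3.33×(0.4738 + 32.412) = −19.232394.
Balance: K_A − x×(3.33 − 2.67) = K_B, so x = (K_A − K_B)/(3.33 − 2.67) = 19.2324/0.66 = 29.1 km.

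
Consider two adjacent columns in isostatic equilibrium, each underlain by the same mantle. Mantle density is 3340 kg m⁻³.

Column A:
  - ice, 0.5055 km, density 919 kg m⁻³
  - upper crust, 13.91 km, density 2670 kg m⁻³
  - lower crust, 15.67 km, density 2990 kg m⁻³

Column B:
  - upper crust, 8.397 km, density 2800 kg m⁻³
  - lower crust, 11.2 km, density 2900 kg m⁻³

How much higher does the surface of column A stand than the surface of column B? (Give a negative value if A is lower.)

For any compensation level in the mantle, the mantle terms cancel and isostasy reduces to e = (Σt_A − Σt_B) − (Σ(ρt)_A − Σ(ρt)_B) / ρ_m.
Σt_A = 30.0855 km; Σt_B = 19.597 km; Σ(ρt)_A = 84457.5545; Σ(ρt)_B = 55991.6 (in km·kg m⁻³).
e = (30.0855 − 19.597) − (84457.5545 − 55991.6) / 3340 = 1.97 km.

1.97 km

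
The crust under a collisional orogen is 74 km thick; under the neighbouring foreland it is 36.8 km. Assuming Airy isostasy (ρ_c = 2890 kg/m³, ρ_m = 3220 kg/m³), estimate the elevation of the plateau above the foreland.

3.81 km

Excess crust Δ = 74 km − 36.8 km = 37.2 km, split between elevation h and root r with h + r = Δ.
Airy balance ρ_c h = (ρ_m − ρ_c) r gives r = h ρ_c/(ρ_m − ρ_c), so h (1 + ρ_c/(ρ_m − ρ_c)) = Δ, i.e. h = Δ (ρ_m − ρ_c)/ρ_m.
h = 37.2 km × 330/3220 = 3.81 km.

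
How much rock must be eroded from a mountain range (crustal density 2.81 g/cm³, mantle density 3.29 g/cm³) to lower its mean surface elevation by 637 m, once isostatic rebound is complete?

4370 m

Net drop Δ = e − u = e − e ρ_c/ρ_m = e (ρ_m − ρ_c)/ρ_m.
e = Δ ρ_m/(ρ_m − ρ_c) = 637 m × 3.29/0.48 = 4370 m.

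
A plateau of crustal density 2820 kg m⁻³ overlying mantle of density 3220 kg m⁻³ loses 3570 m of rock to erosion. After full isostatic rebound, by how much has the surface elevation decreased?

Rebound u = e ρ_c/ρ_m = 3570 m × 2820/3220 = 3127 m.
Net surface drop = e − u = 3570 m − 3127 m = e (ρ_m − ρ_c)/ρ_m = 443 m.

443 m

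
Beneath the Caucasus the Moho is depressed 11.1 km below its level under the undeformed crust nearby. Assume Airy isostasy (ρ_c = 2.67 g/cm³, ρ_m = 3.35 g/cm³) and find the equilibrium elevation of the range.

Balancing pressure at the compensation depth: ρ_c h = (ρ_m − ρ_c) r.
h = r (ρ_m − ρ_c) / ρ_c = 11.1 km × (3.35 − 2.67) / 2.67 = 2.83 km.

2.83 km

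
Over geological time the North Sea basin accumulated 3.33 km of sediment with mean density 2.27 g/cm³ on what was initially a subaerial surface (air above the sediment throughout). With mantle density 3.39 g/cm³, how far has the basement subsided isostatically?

Subaerial load: s = t ρ_sed / ρ_m = 3.33 km × 2.27/3.39 = 2.23 km.

2.23 km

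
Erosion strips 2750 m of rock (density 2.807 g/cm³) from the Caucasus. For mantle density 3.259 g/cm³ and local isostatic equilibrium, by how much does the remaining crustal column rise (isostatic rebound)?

2370 m

Unloading: uplift u = e ρ_c/ρ_m = 2750 m × 2.807/3.259 = 2370 m.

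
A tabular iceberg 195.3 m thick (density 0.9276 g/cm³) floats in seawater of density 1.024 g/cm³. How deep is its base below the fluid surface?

Draft d = t ρ_obj/ρ_fluid = 195.3 m × 0.9276/1.024 = 177 m.

177 m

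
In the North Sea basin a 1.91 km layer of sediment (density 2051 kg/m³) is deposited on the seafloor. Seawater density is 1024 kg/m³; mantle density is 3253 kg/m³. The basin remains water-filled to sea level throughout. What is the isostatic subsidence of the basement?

Submarine loading: the sediment displaces seawater, and the subsidence is in turn flooded, so s (ρ_m − ρ_w) = t (ρ_sed − ρ_w).
s = 1.91 km × (2051 − 1024) / (3253 − 1024) = 0.88 km.

0.88 km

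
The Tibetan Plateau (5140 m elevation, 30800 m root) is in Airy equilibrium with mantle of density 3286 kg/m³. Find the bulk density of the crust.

2820 kg/m³

ρ_c h = (ρ_m − ρ_c) r → ρ_c (h + r) = ρ_m r → ρ_c = ρ_m r / (h + r).
ρ_c = 3286 × 30800 m / (5140 m + 30800 m) = 2820 kg/m³.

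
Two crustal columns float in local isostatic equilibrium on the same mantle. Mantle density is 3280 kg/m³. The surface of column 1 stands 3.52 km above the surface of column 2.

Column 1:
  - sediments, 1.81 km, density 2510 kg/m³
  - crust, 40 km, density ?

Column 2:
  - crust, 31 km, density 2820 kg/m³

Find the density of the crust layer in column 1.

Take the compensation level at the base of the deeper column (depth z_c below the surface of column 1) and equate Σ ρ_i t_i down to z_c; mantle fills any gap and the z_c terms cancel.
Column 1: 1.81×2510 + 40×ρ + (z_c − 41.81)×3280
Column 2: 3.52×0 + 31×2820 + (z_c − 3.52 − 31)×3280
The z_c×3280 term appears on both sides and cancels. Collect the known terms of each column as K = Σ(ρt)_known − 3280 × (depth of known layers): K_1 = 4543.1 − 3280×41.81 = −132593.7; K_2 = 87420 − 3280×(3.52 + 31) = −25805.6.
Balance: K_1 + 40×ρ = K_2, so ρ = (K_2 − K_1)/40 = 106788/40 = 2670 kg/m³.

2670 kg/m³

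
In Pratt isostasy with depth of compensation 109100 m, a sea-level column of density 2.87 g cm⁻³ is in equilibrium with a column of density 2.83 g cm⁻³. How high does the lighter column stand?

ρ_ref D = ρ (D + h) → h = D (ρ_ref − ρ)/ρ.
h = 109100 m × (2.87 − 2.83)/2.83 = 1540 m.

1540 m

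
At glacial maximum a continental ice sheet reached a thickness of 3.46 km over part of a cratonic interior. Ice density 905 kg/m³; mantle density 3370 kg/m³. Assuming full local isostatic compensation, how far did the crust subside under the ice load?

0.929 km

For local isostatic compensation: the ice load ρ_ice t is balanced by mantle displaced below, ρ_m s.
s = t ρ_ice / ρ_m = 3.46 km × 905/3370 = 0.929 km.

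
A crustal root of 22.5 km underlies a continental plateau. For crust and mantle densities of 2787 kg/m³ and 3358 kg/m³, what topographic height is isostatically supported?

4.61 km

In Airy isostatic equilibrium: ρ_c h = (ρ_m − ρ_c) r.
h = r (ρ_m − ρ_c) / ρ_c = 22.5 km × (3358 − 2787) / 2787 = 4.61 km.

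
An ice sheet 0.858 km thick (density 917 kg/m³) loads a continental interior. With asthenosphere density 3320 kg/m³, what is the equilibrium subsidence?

Balancing pressure at the compensation depth: the ice load ρ_ice t is balanced by mantle displaced below, ρ_m s.
s = t ρ_ice / ρ_m = 0.858 km × 917/3320 = 0.237 km.

0.237 km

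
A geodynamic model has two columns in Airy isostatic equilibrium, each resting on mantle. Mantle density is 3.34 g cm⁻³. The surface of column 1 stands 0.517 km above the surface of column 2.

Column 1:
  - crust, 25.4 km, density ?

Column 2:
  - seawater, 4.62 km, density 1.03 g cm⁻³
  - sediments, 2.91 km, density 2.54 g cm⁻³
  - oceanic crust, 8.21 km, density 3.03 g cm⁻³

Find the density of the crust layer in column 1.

Take the compensation level at the base of the deeper column (depth z_c below the surface of column 1) and equate Σ ρ_i t_i down to z_c; mantle fills any gap and the z_c terms cancel.
Column 1: 25.4×ρ + (z_c − 25.4)×3.34
Column 2: 0.517×0 + 4.62×1.03 + 2.91×2.54 + 8.21×3.03 + (z_c − 0.517 − 15.74)×3.34
The z_c×3.34 term appears on both sides and cancels. Collect the known terms of each column as K = Σ(ρt)_known − 3.34 × (depth of known layers): K_1 = 0 − 3.34×25.4 = −84.836; K_2 = 37.0263 − 3.34×(0.517 + 15.74) = −17.27208.
Balance: K_1 + 25.4×ρ = K_2, so ρ = (K_2 − K_1)/25.4 = 67.5639/25.4 = 2.66 g cm⁻³.

2.66 g cm⁻³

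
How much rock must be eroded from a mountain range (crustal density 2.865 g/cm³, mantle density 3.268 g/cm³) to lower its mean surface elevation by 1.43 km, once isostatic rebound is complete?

11.6 km

Net drop Δ = e − u = e − e ρ_c/ρ_m = e (ρ_m − ρ_c)/ρ_m.
e = Δ ρ_m/(ρ_m − ρ_c) = 1.43 km × 3.268/0.403 = 11.6 km.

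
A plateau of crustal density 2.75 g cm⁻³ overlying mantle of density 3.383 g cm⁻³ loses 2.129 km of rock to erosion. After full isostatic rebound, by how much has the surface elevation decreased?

0.398 km

Rebound u = e ρ_c/ρ_m = 2.129 km × 2.75/3.383 = 1.731 km.
Net surface drop = e − u = 2.129 km − 1.731 km = e (ρ_m − ρ_c)/ρ_m = 0.398 km.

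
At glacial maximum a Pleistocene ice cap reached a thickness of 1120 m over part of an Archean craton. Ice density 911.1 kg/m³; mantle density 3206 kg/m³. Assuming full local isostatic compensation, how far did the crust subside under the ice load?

Isostatic balance requires: the ice load ρ_ice t is balanced by mantle displaced below, ρ_m s.
s = t ρ_ice / ρ_m = 1120 m × 911.1/3206 = 318 m.

318 m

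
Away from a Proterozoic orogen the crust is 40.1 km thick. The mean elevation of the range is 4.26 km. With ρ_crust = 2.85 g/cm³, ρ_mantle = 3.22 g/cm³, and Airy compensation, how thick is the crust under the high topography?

Root depth r = h ρ_c / (ρ_m − ρ_c) = 4.26 km × 2.85 / 0.37 = 32.81 km.
Total thickness = T + h + r = 40.1 km + 4.26 km + 32.81 km = 77.2 km.

77.2 km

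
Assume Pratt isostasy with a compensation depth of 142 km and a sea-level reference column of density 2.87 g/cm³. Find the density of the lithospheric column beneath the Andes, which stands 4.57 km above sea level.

2.78 g/cm³

Pratt balance: ρ_ref D = ρ (D + h).
ρ = ρ_ref D/(D + h) = 2.87 × 142 km/(142 km + 4.57 km) = 2.78 g/cm³.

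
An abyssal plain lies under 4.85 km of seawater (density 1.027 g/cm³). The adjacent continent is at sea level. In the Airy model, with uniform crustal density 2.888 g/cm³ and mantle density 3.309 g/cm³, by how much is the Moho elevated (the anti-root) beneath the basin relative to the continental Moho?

21.4 km

Balancing pressure at the compensation depth: replacing crust with seawater at the top is compensated by replacing crust with mantle at the base: d (ρ_c − ρ_w) = a (ρ_m − ρ_c).
a = d (ρ_c − ρ_w)/(ρ_m − ρ_c) = 4.85 km × 1.861/0.421 = 21.4 km.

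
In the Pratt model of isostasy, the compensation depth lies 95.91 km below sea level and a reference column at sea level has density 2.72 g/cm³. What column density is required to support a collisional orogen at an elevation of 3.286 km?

2.63 g/cm³

Pratt balance: ρ_ref D = ρ (D + h).
ρ = ρ_ref D/(D + h) = 2.72 × 95.91 km/(95.91 km + 3.286 km) = 2.63 g/cm³.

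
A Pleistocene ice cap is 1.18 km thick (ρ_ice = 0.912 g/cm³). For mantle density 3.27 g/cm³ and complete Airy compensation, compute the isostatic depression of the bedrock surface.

0.329 km

By Archimedes' principle applied to the lithosphere: the ice load ρ_ice t is balanced by mantle displaced below, ρ_m s.
s = t ρ_ice / ρ_m = 1.18 km × 0.912/3.27 = 0.329 km.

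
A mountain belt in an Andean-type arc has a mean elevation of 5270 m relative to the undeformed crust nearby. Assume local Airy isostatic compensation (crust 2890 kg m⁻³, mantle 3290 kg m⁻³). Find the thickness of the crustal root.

38100 m

For local isostatic compensation: the weight of the topography is balanced by the buoyancy of the root, ρ_c h = (ρ_m − ρ_c) r.
r = h · ρ_c / (ρ_m − ρ_c) = 5270 m × 2890 / (3290 − 2890) = 38100 m.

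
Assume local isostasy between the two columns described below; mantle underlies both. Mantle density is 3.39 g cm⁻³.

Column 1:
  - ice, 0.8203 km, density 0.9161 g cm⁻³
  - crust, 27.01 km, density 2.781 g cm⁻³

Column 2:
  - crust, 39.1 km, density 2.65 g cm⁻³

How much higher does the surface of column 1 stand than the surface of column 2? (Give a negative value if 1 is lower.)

For any compensation level in the mantle, the mantle terms cancel and isostasy reduces to e = (Σt_1 − Σt_2) − (Σ(ρt)_1 − Σ(ρt)_2) / ρ_m.
Σt_1 = 27.8303 km; Σt_2 = 39.1 km; Σ(ρt)_1 = 75.8662868; Σ(ρt)_2 = 103.615 (in km·g cm⁻³).
e = (27.8303 − 39.1) − (75.8662868 − 103.615) / 3.39 = −3.08 km.

−3.08 km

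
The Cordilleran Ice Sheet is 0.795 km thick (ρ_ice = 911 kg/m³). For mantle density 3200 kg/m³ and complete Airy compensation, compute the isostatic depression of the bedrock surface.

Isostatic balance requires: the ice load ρ_ice t is balanced by mantle displaced below, ρ_m s.
s = t ρ_ice / ρ_m = 0.795 km × 911/3200 = 0.226 km.

0.226 km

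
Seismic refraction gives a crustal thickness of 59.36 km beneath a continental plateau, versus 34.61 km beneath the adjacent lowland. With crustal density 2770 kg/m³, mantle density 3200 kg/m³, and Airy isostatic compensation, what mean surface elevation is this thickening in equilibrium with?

Excess crust Δ = 59.36 km − 34.61 km = 24.75 km, split between elevation h and root r with h + r = Δ.
Airy balance ρ_c h = (ρ_m − ρ_c) r gives r = h ρ_c/(ρ_m − ρ_c), so h (1 + ρ_c/(ρ_m − ρ_c)) = Δ, i.e. h = Δ (ρ_m − ρ_c)/ρ_m.
h = 24.75 km × 430/3200 = 3.33 km.

3.33 km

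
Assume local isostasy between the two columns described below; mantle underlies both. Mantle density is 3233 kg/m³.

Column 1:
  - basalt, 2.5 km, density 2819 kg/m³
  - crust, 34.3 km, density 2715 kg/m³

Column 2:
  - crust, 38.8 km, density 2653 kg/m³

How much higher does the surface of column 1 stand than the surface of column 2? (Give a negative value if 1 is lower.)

−1.14 km

For any compensation level in the mantle, the mantle terms cancel and isostasy reduces to e = (Σt_1 − Σt_2) − (Σ(ρt)_1 − Σ(ρt)_2) / ρ_m.
Σt_1 = 36.8 km; Σt_2 = 38.8 km; Σ(ρt)_1 = 100172; Σ(ρt)_2 = 102936.4 (in km·kg/m³).
e = (36.8 − 38.8) − (100172 − 102936.4) / 3233 = −1.14 km.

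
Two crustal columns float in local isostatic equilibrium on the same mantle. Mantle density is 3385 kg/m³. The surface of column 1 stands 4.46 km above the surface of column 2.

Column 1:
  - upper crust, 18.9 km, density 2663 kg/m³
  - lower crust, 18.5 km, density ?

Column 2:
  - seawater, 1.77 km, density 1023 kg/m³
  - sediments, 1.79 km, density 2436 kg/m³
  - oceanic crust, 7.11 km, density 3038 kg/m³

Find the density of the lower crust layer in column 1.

2860 kg/m³

Take the compensation level at the base of the deeper column (depth z_c below the surface of column 1) and equate Σ ρ_i t_i down to z_c; mantle fills any gap and the z_c terms cancel.
Column 1: 18.9×2663 + 18.5×ρ + (z_c − 37.4)×3385
Column 2: 4.46×0 + 1.77×1023 + 1.79×2436 + 7.11×3038 + (z_c − 4.46 − 10.67)×3385
The z_c×3385 term appears on both sides and cancels. Collect the known terms of each column as K = Σ(ρt)_known − 3385 × (depth of known layers): K_1 = 50330.7 − 3385×37.4 = −76268.3; K_2 = 27771.33 − 3385×(4.46 + 10.67) = −23443.72.
Balance: K_1 + 18.5×ρ = K_2, so ρ = (K_2 − K_1)/18.5 = 52824.6/18.5 = 2860 kg/m³.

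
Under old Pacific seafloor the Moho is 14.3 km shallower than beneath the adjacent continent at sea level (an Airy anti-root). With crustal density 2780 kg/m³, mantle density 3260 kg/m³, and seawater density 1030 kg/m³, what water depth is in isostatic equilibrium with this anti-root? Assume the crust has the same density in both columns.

Replacing a thickness d of crust by seawater at the top must be balanced by replacing crust with mantle at the base: d (ρ_c − ρ_w) = a (ρ_m − ρ_c).
d = a (ρ_m − ρ_c)/(ρ_c − ρ_w) = 14.3 km × 480/1750 = 3.92 km.

3.92 km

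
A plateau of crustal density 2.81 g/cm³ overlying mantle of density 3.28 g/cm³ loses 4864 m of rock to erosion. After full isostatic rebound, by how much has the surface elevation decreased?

697 m

Rebound u = e ρ_c/ρ_m = 4864 m × 2.81/3.28 = 4167 m.
Net surface drop = e − u = 4864 m − 4167 m = e (ρ_m − ρ_c)/ρ_m = 697 m.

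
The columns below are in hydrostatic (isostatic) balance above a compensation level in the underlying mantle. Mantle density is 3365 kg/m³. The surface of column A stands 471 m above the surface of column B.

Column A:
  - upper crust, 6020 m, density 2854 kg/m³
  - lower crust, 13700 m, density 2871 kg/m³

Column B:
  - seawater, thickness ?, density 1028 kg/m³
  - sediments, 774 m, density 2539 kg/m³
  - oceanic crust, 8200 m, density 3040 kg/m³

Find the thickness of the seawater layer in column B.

Take the compensation level at the base of the deeper column (depth z_c below the surface of column A) and equate Σ ρ_i t_i down to z_c; mantle fills any gap and the z_c terms cancel.
Column A: 6020×2854 + 13700×2871 + (z_c − 19720)×3365
Column B: 471×0 + x×1028 + 774×2539 + 8200×3040 + (z_c − 471 − 8974 − x)×3365
The z_c×3365 term appears on both sides and cancels. Collect the known terms of each column as K = Σ(ρt)_known − 3365 × (depth of known layers): K_A = 56513780 − 3365×19720 = −9844020; K_B = 26893186 − 3365×(471 + 8974) = −4889239.
Balance: K_A = K_B − x×(3365 − 1028), so x = (K_B − K_A)/(3365 − 1028) = 4954780/2337 = 2120 m.

2120 m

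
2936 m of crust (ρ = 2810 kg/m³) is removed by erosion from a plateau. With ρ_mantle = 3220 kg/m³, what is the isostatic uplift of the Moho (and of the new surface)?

Unloading: uplift u = e ρ_c/ρ_m = 2936 m × 2810/3220 = 2560 m.

2560 m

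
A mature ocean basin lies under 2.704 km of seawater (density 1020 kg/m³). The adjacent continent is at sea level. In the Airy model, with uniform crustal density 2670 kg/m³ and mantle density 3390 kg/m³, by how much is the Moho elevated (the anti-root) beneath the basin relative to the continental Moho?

Isostatic balance requires: replacing crust with seawater at the top is compensated by replacing crust with mantle at the base: d (ρ_c − ρ_w) = a (ρ_m − ρ_c).
a = d (ρ_c − ρ_w)/(ρ_m − ρ_c) = 2.704 km × 1650/720 = 6.2 km.

6.2 km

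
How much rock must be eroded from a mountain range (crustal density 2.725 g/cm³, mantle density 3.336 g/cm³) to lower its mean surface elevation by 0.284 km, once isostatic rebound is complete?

Net drop Δ = e − u = e − e ρ_c/ρ_m = e (ρ_m − ρ_c)/ρ_m.
e = Δ ρ_m/(ρ_m − ρ_c) = 0.284 km × 3.336/0.611 = 1.55 km.

1.55 km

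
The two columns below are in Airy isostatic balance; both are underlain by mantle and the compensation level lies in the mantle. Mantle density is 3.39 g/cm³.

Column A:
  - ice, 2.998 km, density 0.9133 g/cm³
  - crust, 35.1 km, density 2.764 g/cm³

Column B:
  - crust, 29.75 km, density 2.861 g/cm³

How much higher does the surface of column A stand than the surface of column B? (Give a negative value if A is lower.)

For any compensation level in the mantle, the mantle terms cancel and isostasy reduces to e = (Σt_A − Σt_B) − (Σ(ρt)_A − Σ(ρt)_B) / ρ_m.
Σt_A = 38.098 km; Σt_B = 29.75 km; Σ(ρt)_A = 99.7544734; Σ(ρt)_B = 85.11475 (in km·g/cm³).
e = (38.098 − 29.75) − (99.7544734 − 85.11475) / 3.39 = 4.03 km.

4.03 km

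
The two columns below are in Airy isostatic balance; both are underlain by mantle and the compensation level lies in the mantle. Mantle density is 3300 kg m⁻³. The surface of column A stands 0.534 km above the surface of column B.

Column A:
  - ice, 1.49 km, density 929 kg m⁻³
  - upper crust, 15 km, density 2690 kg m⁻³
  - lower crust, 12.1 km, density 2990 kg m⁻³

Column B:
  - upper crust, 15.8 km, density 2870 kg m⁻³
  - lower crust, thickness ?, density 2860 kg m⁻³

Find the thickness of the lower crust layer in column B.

17.9 km

Take the compensation level at the base of the deeper column (depth z_c below the surface of column A) and equate Σ ρ_i t_i down to z_c; mantle fills any gap and the z_c terms cancel.
Column A: 1.49×929 + 15×2690 + 12.1×2990 + (z_c − 28.59)×3300
Column B: 0.534×0 + 15.8×2870 + x×2860 + (z_c − 0.534 − 15.8 − x)×3300
The z_c×3300 term appears on both sides and cancels. Collect the known terms of each column as K = Σ(ρt)_known − 3300 × (depth of known layers): K_A = 77913.21 − 3300×28.59 = −16433.79; K_B = 45346 − 3300×(0.534 + 15.8) = −8556.2.
Balance: K_A = K_B − x×(3300 − 2860), so x = (K_B − K_A)/(3300 − 2860) = 7877.59/440 = 17.9 km.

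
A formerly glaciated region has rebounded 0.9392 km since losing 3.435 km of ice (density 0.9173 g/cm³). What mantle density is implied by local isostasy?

3.35 g/cm³

ρ_m = ρ_ice t / u = 0.9173 × 3.435 km/0.9392 km = 3.35 g/cm³.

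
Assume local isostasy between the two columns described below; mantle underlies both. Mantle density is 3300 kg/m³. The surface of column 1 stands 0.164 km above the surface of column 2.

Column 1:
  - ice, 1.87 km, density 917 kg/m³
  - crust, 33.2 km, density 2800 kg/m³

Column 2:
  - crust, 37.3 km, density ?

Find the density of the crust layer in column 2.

2750 kg/m³

Take the compensation level at the base of the deeper column (depth z_c below the surface of column 1) and equate Σ ρ_i t_i down to z_c; mantle fills any gap and the z_c terms cancel.
Column 1: 1.87×917 + 33.2×2800 + (z_c − 35.07)×3300
Column 2: 0.164×0 + 37.3×ρ + (z_c − 0.164 − 37.3)×3300
The z_c×3300 term appears on both sides and cancels. Collect the known terms of each column as K = Σ(ρt)_known − 3300 × (depth of known layers): K_1 = 94674.79 − 3300×35.07 = −21056.21; K_2 = 0 − 3300×(0.164 + 37.3) = −123631.2.
Balance: K_1 = K_2 + 37.3×ρ, so ρ = (K_1 − K_2)/37.3 = 102575/37.3 = 2750 kg/m³.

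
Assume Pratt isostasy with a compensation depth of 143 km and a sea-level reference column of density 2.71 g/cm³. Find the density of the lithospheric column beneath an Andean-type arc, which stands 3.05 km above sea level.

Pratt balance: ρ_ref D = ρ (D + h).
ρ = ρ_ref D/(D + h) = 2.71 × 143 km/(143 km + 3.05 km) = 2.65 g/cm³.

2.65 g/cm³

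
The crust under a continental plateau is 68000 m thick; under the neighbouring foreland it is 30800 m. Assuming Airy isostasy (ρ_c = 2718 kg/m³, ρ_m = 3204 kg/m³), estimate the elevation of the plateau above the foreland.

Excess crust Δ = 68000 m − 30800 m = 37200 m, split between elevation h and root r with h + r = Δ.
Airy balance ρ_c h = (ρ_m − ρ_c) r gives r = h ρ_c/(ρ_m − ρ_c), so h (1 + ρ_c/(ρ_m − ρ_c)) = Δ, i.e. h = Δ (ρ_m − ρ_c)/ρ_m.
h = 37200 m × 486/3204 = 5640 m.

5640 m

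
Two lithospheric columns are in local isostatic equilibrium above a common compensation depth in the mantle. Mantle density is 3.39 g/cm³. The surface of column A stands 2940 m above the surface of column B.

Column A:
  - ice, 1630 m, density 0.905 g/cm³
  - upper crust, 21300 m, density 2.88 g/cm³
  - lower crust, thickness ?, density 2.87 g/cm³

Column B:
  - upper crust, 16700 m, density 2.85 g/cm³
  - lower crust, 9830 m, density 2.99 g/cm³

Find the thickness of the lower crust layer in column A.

Take the compensation level at the base of the deeper column (depth z_c below the surface of column A) and equate Σ ρ_i t_i down to z_c; mantle fills any gap and the z_c terms cancel.
Column A: 1630×0.905 + 21300×2.88 + x×2.87 + (z_c − 22930 − x)×3.39
Column B: 2940×0 + 16700×2.85 + 9830×2.99 + (z_c − 2940 − 26530)×3.39
The z_c×3.39 term appears on both sides and cancels. Collect the known terms of each column as K = Σ(ρt)_known − 3.39 × (depth of known layers): K_A = 62819.15 − 3.39×22930 = −14913.55; K_B = 76986.7 − 3.39×(2940 + 26530) = −22916.6.
Balance: K_A − x×(3.39 − 2.87) = K_B, so x = (K_A − K_B)/(3.39 − 2.87) = 8003.05/0.52 = 15400 m.

15400 m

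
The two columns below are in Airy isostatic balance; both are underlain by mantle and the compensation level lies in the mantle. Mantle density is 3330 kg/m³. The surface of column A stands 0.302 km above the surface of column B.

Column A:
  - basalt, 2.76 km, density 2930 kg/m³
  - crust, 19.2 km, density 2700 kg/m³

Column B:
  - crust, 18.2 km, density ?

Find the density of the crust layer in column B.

Take the compensation level at the base of the deeper column (depth z_c below the surface of column A) and equate Σ ρ_i t_i down to z_c; mantle fills any gap and the z_c terms cancel.
Column A: 2.76×2930 + 19.2×2700 + (z_c − 21.96)×3330
Column B: 0.302×0 + 18.2×ρ + (z_c − 0.302 − 18.2)×3330
The z_c×3330 term appears on both sides and cancels. Collect the known terms of each column as K = Σ(ρt)_known − 3330 × (depth of known layers): K_A = 59926.8 − 3330×21.96 = −13200; K_B = 0 − 3330×(0.302 + 18.2) = −61611.66.
Balance: K_A = K_B + 18.2×ρ, so ρ = (K_A − K_B)/18.2 = 48411.7/18.2 = 2660 kg/m³.

2660 kg/m³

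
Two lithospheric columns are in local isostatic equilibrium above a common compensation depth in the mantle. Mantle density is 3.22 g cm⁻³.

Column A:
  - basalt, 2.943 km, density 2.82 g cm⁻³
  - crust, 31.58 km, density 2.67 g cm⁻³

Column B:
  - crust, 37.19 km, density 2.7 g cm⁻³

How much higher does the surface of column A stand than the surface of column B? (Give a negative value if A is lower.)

−0.246 km

For any compensation level in the mantle, the mantle terms cancel and isostasy reduces to e = (Σt_A − Σt_B) − (Σ(ρt)_A − Σ(ρt)_B) / ρ_m.
Σt_A = 34.523 km; Σt_B = 37.19 km; Σ(ρt)_A = 92.61786; Σ(ρt)_B = 100.413 (in km·g cm⁻³).
e = (34.523 − 37.19) − (92.61786 − 100.413) / 3.22 = −0.246 km.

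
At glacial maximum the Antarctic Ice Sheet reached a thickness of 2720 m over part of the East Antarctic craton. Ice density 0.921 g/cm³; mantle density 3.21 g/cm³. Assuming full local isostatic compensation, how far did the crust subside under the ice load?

Balancing pressure at the compensation depth: the ice load ρ_ice t is balanced by mantle displaced below, ρ_m s.
s = t ρ_ice / ρ_m = 2720 m × 0.921/3.21 = 780 m.

780 m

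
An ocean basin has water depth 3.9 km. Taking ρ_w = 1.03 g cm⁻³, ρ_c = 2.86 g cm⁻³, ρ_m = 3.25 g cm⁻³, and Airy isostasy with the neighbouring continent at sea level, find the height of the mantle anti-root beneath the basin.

18.3 km

For local isostatic compensation: replacing crust with seawater at the top is compensated by replacing crust with mantle at the base: d (ρ_c − ρ_w) = a (ρ_m − ρ_c).
a = d (ρ_c − ρ_w)/(ρ_m − ρ_c) = 3.9 km × 1.83/0.39 = 18.3 km.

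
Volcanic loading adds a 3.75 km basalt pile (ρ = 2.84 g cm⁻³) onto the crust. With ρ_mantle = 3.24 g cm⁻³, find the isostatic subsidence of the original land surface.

3.29 km

Subaerial loading: s = t ρ_load / ρ_m.
s = 3.75 km × 2.84/3.24 = 3.29 km.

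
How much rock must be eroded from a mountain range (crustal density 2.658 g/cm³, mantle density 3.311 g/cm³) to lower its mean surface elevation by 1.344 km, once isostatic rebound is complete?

Net drop Δ = e − u = e − e ρ_c/ρ_m = e (ρ_m − ρ_c)/ρ_m.
e = Δ ρ_m/(ρ_m − ρ_c) = 1.344 km × 3.311/0.653 = 6.81 km.

6.81 km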